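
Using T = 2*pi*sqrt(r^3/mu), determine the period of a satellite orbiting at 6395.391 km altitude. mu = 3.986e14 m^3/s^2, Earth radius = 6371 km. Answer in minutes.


r = 12766.3910 km = 1.2766391e+07 m
T = 2*pi*sqrt(r^3/mu) = 2*pi*sqrt(2.0806758e+21 / 3.986e14)
T = 14355.3384 s = 239.2556 min

239.2556 minutes


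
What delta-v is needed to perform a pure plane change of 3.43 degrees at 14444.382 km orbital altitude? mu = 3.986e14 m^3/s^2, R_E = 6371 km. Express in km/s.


r = 20815.3820 km = 2.0815382e+07 m
V = sqrt(mu/r) = 4375.9913 m/s
di = 3.43 deg = 0.05986479 rad
dV = 2*V*sin(di/2) = 2*4375.9913*sin(0.0299324)
dV = 261.9287 m/s = 0.2619287 km/s

0.2619 km/s


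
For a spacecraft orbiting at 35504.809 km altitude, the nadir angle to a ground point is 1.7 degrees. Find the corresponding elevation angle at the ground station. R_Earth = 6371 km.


r = R_E + alt = 41875.8090 km
Law of sines in the satellite / Earth-center / ground-point triangle:
  sin(nadir)/R_E = sin(90 + el)/r  =>  cos(el) = (r/R_E)*sin(nadir)
cos(el) = (41875.8090 / 6371.0000) * sin(1.7 deg) = 0.1949926
el = arccos(0.1949926) = 78.7557 deg
(Earth-central angle = 90 - nadir - el = 9.5443 deg)

78.7557 degrees


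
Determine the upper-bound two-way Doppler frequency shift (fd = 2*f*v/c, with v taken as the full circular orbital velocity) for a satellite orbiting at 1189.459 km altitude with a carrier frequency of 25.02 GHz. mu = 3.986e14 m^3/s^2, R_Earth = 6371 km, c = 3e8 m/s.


r = 7.560459e+06 m
v = sqrt(mu/r) = 7260.9687 m/s (worst-case radial velocity)
f = 25.02 GHz = 2.502e+10 Hz
fd = 2*f*v/c = 2*2.502e+10*7260.9687/3.0e+08
fd = 1.2111296e+06 Hz

1.2111e+06 Hz


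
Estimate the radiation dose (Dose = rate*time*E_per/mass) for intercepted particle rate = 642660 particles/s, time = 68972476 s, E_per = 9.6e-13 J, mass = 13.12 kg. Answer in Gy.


Total energy deposited = rate * time * E_per
  = 642660 * 68972476 * 9.6e-13 = 42.5528 J
Dose = E_total / mass = 42.5528 / 13.12
Dose = 3.2434 Gy

3.2434 Gy


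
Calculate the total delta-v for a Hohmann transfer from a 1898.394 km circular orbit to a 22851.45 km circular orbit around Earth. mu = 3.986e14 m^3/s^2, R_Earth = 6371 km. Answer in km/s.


r1 = 8269.3940 km = 8.269394e+06 m
r2 = 29222.4500 km = 2.922245e+07 m
dv1 = sqrt(mu/r1)*(sqrt(2*r2/(r1+r2)) - 1) = 1725.6011 m/s
dv2 = sqrt(mu/r2)*(1 - sqrt(2*r1/(r1+r2))) = 1240.2852 m/s
total dv = |dv1| + |dv2| = 1725.6011 + 1240.2852 = 2965.8862 m/s = 2.9659 km/s

2.9659 km/s


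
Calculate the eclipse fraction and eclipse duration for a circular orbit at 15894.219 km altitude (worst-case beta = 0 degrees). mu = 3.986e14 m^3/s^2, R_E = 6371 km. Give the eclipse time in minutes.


r = 22265.2190 km
T = 551.0620 min
Eclipse fraction = arcsin(R_E/r)/pi = arcsin(6371.0000/22265.2190)/pi
= arcsin(0.2861414)/pi = 0.0923727
Eclipse duration = 0.0923727 * 551.0620 = 50.9031 min

50.9031 minutes


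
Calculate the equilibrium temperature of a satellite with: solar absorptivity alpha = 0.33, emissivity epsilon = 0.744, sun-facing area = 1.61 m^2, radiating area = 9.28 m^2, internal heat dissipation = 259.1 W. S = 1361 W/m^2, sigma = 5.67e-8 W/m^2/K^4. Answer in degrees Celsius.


Numerator = alpha*S*A_sun + Q_int = 0.33*1361*1.61 + 259.1 = 982.1993 W
Denominator = eps*sigma*A_rad = 0.744*5.67e-8*9.28 = 3.9147494e-07 W/K^4
T^4 = 2.508971e+09 K^4
T = 223.8071 K = -49.3429 C

-49.3429 degrees Celsius


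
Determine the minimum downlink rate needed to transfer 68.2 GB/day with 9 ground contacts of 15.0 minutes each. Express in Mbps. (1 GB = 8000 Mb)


total contact time = 9 * 15.0 * 60 = 8100.0000 s
data = 68.2 GB = 545600.0000 Mb
rate = 545600.0000 / 8100.0000 = 67.3580 Mbps

67.3580 Mbps


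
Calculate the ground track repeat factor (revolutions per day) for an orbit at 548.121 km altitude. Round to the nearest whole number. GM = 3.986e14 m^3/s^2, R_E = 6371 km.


r = 6.919121e+06 m
T = 2*pi*sqrt(r^3/mu) = 5727.7969 s = 95.4633 min
revs/day = 1440 / 95.4633 = 15.0843
Rounded: 15 revolutions per day

15 revolutions per day


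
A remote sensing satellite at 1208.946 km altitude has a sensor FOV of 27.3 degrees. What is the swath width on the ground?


FOV = 27.3 deg = 0.4764749 rad
swath = 2 * alt * tan(FOV/2) = 2 * 1208.946 * tan(0.2382374)
swath = 2 * 1208.946 * 0.2428494
swath = 587.1836 km

587.1836 km


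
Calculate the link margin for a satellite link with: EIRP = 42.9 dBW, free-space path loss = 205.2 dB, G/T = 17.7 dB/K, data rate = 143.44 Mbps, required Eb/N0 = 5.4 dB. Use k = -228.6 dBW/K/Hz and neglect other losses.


C/N0 = EIRP - FSPL + G/T - k = 42.9 - 205.2 + 17.7 - (-228.6)
C/N0 = 84.0000 dB-Hz
R_b = 143.44 Mbps = 1.4344e+08 bps -> 10*log10(R_b) = 81.5667 dB-Hz
Eb/N0 = C/N0 - 10*log10(R_b) = 84.0000 - 81.5667 = 2.4333 dB
Margin = Eb/N0 - Eb/N0_req = 2.4333 - 5.4 = -2.9667 dB (negative margin: link does not close)

-2.9667 dB


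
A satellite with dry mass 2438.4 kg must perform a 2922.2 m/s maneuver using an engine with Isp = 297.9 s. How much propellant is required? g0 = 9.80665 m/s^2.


ve = Isp * g0 = 297.9 * 9.80665 = 2921.401035 m/s
mass ratio = exp(dv/ve) = exp(2922.2/2921.401035) = 2.71902534
m_prop = m_dry * (mr - 1) = 2438.4 * (2.71902534 - 1)
m_prop = 4191.6714 kg

4191.6714 kg


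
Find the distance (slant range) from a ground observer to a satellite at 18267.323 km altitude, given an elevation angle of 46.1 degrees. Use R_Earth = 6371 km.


h = 18267.323 km, el = 46.1 deg
d = -R_E*sin(el) + sqrt((R_E*sin(el))^2 + 2*R_E*h + h^2)
d = -6371.0000*sin(0.8045968) + sqrt((6371.0000*0.7205511)^2 + 2*6371.0000*18267.323 + 18267.323^2)
d = 19648.4120 km

19648.4120 km


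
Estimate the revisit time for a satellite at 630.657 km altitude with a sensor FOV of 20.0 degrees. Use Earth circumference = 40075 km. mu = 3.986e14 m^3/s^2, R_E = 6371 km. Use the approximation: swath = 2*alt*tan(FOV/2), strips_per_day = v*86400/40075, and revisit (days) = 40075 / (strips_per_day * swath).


swath = 2*630.657*tan(0.1745329) = 222.4037 km
v = sqrt(mu/r) = 7545.1561 m/s = 7.5452 km/s
strips/day = v*86400/40075 = 7.5452*86400/40075 = 16.2670
coverage/day = strips * swath = 16.2670 * 222.4037 = 3617.8489 km
revisit = 40075 / 3617.8489 = 11.0770 days

11.0770 days


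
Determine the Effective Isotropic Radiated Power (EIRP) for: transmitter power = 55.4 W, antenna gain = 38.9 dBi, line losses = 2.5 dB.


Pt = 55.4 W = 17.4351 dBW
EIRP = Pt_dBW + Gt - losses = 17.4351 + 38.9 - 2.5 = 53.8351 dBW

53.8351 dBW


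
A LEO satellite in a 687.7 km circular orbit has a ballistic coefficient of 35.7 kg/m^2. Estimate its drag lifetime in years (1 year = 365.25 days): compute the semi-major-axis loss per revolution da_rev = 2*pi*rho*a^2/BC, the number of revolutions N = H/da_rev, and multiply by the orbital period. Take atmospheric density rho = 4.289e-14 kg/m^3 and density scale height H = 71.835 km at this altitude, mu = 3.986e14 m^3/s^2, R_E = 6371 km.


a = R_E + alt = 7058.7000 km = 7.0587e+06 m
da_rev = 2*pi*rho*a^2/BC = 2*pi*4.289e-14*(7.0587e+06)^2/35.7 = 0.376111963 m per revolution
N = H/da_rev = 71835.0000 m / 0.376111963 m = 190993.6589 revolutions
P = 2*pi*sqrt(a^3/mu) = 5901.9878 s
lifetime = N*P = 190993.6589 * 5901.9878 = 1.1272422e+09 s = 13046.7853 days
years = 13046.7853 / 365.25 = 35.7202 years

35.7202 years


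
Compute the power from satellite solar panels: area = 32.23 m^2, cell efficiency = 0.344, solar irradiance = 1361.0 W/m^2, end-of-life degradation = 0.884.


P = area * eta * S * degradation
P = 32.23 * 0.344 * 1361.0 * 0.884
P = 13339.1802 W

13339.1802 W


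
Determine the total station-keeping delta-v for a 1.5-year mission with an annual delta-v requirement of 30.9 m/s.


dV = rate * years = 30.9 * 1.5
dV = 46.3500 m/s

46.3500 m/s


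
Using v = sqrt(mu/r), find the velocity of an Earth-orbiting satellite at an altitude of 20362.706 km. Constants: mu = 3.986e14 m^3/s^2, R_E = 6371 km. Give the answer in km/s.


r = R_E + alt = 6371.0 + 20362.706 = 26733.7060 km = 2.6733706e+07 m
v = sqrt(mu/r) = sqrt(3.986e14 / 2.6733706e+07) = 3861.3491 m/s = 3.8613 km/s

3.8613 km/s


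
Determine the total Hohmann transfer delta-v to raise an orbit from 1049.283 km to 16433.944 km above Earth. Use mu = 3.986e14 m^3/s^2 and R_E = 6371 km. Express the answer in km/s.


r1 = 7420.2830 km = 7.420283e+06 m
r2 = 22804.9440 km = 2.2804944e+07 m
dv1 = sqrt(mu/r1)*(sqrt(2*r2/(r1+r2)) - 1) = 1674.0981 m/s
dv2 = sqrt(mu/r2)*(1 - sqrt(2*r1/(r1+r2))) = 1251.2421 m/s
total dv = |dv1| + |dv2| = 1674.0981 + 1251.2421 = 2925.3403 m/s = 2.9253 km/s

2.9253 km/s


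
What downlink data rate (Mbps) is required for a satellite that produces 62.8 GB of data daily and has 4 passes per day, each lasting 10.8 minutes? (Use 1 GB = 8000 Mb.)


total contact time = 4 * 10.8 * 60 = 2592.0000 s
data = 62.8 GB = 502400.0000 Mb
rate = 502400.0000 / 2592.0000 = 193.8272 Mbps

193.8272 Mbps


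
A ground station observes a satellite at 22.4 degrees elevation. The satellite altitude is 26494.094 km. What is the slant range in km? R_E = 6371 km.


h = 26494.094 km, el = 22.4 deg
d = -R_E*sin(el) + sqrt((R_E*sin(el))^2 + 2*R_E*h + h^2)
d = -6371.0000*sin(0.3909538) + sqrt((6371.0000*0.3810704)^2 + 2*6371.0000*26494.094 + 26494.094^2)
d = 29905.1401 km

29905.1401 km


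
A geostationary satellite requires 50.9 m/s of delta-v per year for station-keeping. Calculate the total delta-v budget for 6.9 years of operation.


dV = rate * years = 50.9 * 6.9
dV = 351.2100 m/s

351.2100 m/s


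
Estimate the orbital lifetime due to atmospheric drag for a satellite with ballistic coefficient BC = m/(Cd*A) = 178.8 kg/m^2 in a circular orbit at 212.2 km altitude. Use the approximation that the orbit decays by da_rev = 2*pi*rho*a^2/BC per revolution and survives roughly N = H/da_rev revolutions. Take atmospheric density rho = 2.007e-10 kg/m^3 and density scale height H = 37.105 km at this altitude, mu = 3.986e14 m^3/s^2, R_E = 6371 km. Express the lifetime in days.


a = R_E + alt = 6583.2000 km = 6.5832e+06 m
da_rev = 2*pi*rho*a^2/BC = 2*pi*2.007e-10*(6.5832e+06)^2/178.8 = 305.656633 m per revolution
N = H/da_rev = 37105.0000 m / 305.656633 m = 121.3944 revolutions
P = 2*pi*sqrt(a^3/mu) = 5315.7775 s
lifetime = N*P = 121.3944 * 5315.7775 = 645305.5585 s = 7.4688 days

7.4688 days


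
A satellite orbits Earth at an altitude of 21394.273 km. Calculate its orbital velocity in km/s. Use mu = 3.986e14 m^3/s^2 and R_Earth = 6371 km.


r = R_E + alt = 6371.0 + 21394.273 = 27765.2730 km = 2.7765273e+07 m
v = sqrt(mu/r) = sqrt(3.986e14 / 2.7765273e+07) = 3788.9395 m/s = 3.7889 km/s

3.7889 km/s


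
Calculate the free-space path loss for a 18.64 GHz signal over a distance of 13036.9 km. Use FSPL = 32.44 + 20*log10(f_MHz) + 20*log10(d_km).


f = 18.64 GHz = 18640.0000 MHz
d = 13036.9 km
FSPL = 32.44 + 20*log10(18640.0000) + 20*log10(13036.9)
FSPL = 32.44 + 85.4089 + 82.3035
FSPL = 200.1524 dB

200.1524 dB


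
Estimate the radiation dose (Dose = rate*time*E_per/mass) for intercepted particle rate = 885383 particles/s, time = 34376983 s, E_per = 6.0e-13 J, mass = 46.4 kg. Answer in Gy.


Total energy deposited = rate * time * E_per
  = 885383 * 34376983 * 6.0e-13 = 18.2621 J
Dose = E_total / mass = 18.2621 / 46.4
Dose = 0.3935793 Gy

0.3936 Gy


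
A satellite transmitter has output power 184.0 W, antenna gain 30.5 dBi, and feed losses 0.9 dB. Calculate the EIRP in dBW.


Pt = 184.0 W = 22.6482 dBW
EIRP = Pt_dBW + Gt - losses = 22.6482 + 30.5 - 0.9 = 52.2482 dBW

52.2482 dBW


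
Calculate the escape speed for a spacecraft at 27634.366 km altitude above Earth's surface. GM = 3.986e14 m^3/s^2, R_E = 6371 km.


r = 6371.0 + 27634.366 = 34005.3660 km = 3.4005366e+07 m
v_esc = sqrt(2*mu/r) = sqrt(2*3.986e14 / 3.4005366e+07)
v_esc = 4841.8343 m/s = 4.8418 km/s

4.8418 km/s


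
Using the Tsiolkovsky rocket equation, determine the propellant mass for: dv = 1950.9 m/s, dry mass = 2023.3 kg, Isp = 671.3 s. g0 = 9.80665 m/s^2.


ve = Isp * g0 = 671.3 * 9.80665 = 6583.204145 m/s
mass ratio = exp(dv/ve) = exp(1950.9/6583.204145) = 1.34493415
m_prop = m_dry * (mr - 1) = 2023.3 * (1.34493415 - 1)
m_prop = 697.9053 kg

697.9053 kg


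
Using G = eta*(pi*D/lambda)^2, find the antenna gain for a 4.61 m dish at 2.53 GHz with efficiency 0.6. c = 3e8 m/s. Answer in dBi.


lambda = c/f = 3e8 / 2.53e+09 = 0.1185771 m
G = eta*(pi*D/lambda)^2 = 0.6*(pi*4.61/0.1185771)^2
G = 8950.5841 (linear)
G = 10*log10(8950.5841) = 39.5185 dBi

39.5185 dBi


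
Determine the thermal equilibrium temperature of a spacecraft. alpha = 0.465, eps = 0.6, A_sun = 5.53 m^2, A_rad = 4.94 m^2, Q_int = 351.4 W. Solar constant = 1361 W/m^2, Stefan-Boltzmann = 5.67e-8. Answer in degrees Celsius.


Numerator = alpha*S*A_sun + Q_int = 0.465*1361*5.53 + 351.4 = 3851.1435 W
Denominator = eps*sigma*A_rad = 0.6*5.67e-8*4.94 = 1.680588e-07 W/K^4
T^4 = 2.2915453e+10 K^4
T = 389.0739 K = 115.9239 C

115.9239 degrees Celsius


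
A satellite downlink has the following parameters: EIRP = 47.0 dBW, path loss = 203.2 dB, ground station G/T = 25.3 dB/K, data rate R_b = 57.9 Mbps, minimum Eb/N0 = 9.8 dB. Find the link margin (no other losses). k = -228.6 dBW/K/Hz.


C/N0 = EIRP - FSPL + G/T - k = 47.0 - 203.2 + 25.3 - (-228.6)
C/N0 = 97.7000 dB-Hz
R_b = 57.9 Mbps = 5.79e+07 bps -> 10*log10(R_b) = 77.6268 dB-Hz
Eb/N0 = C/N0 - 10*log10(R_b) = 97.7000 - 77.6268 = 20.0732 dB
Margin = Eb/N0 - Eb/N0_req = 20.0732 - 9.8 = 10.2732 dB (link closes)

10.2732 dB


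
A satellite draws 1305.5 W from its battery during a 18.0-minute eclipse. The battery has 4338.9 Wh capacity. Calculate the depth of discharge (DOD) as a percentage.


E_used = P * t / 60 = 1305.5 * 18.0 / 60 = 391.6500 Wh
DOD = E_used / E_total * 100 = 391.6500 / 4338.9 * 100
DOD = 9.0265 %

9.0265 %


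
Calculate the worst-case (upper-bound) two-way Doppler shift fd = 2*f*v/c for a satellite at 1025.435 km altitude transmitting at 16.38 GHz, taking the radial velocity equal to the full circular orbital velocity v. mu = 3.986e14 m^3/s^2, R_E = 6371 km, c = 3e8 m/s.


r = 7.396435e+06 m
v = sqrt(mu/r) = 7341.0372 m/s (worst-case radial velocity)
f = 16.38 GHz = 1.638e+10 Hz
fd = 2*f*v/c = 2*1.638e+10*7341.0372/3.0e+08
fd = 801641.2620 Hz

801641.2620 Hz


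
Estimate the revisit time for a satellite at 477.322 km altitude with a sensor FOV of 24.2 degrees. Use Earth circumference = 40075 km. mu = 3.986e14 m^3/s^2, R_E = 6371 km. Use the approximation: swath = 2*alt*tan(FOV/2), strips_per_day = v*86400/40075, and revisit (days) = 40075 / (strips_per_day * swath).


swath = 2*477.322*tan(0.2111848) = 204.6579 km
v = sqrt(mu/r) = 7629.1572 m/s = 7.6292 km/s
strips/day = v*86400/40075 = 7.6292*86400/40075 = 16.4481
coverage/day = strips * swath = 16.4481 * 204.6579 = 3366.2423 km
revisit = 40075 / 3366.2423 = 11.9050 days

11.9050 days


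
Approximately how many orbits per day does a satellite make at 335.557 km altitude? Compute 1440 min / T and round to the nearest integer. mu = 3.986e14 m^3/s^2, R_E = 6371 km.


r = 6.706557e+06 m
T = 2*pi*sqrt(r^3/mu) = 5465.8870 s = 91.0981 min
revs/day = 1440 / 91.0981 = 15.8071
Rounded: 16 revolutions per day

16 revolutions per day


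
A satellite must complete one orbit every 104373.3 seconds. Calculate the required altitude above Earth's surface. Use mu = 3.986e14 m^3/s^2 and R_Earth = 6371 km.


T = 104373.3 s
r = (mu*T^2/(4*pi^2))^(1/3) = (3.986e14 * 104373.3^2 / (4*pi^2))^(1/3)
r = 4.7912864e+07 m = 47912.8637 km
alt = r - R_E = 47912.8637 - 6371 = 41541.8637 km

41541.8637 km


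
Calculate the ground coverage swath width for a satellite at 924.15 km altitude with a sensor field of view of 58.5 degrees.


FOV = 58.5 deg = 1.0210 rad
swath = 2 * alt * tan(FOV/2) = 2 * 924.15 * tan(0.5105088)
swath = 2 * 924.15 * 0.5600269
swath = 1035.0977 km

1035.0977 km


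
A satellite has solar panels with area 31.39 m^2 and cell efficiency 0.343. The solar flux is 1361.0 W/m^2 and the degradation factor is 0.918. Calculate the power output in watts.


P = area * eta * S * degradation
P = 31.39 * 0.343 * 1361.0 * 0.918
P = 13451.9809 W

13451.9809 W


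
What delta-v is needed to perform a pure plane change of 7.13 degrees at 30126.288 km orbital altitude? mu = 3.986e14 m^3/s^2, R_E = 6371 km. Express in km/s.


r = 36497.2880 km = 3.6497288e+07 m
V = sqrt(mu/r) = 3304.7480 m/s
di = 7.13 deg = 0.124442 rad
dV = 2*V*sin(di/2) = 2*3304.7480*sin(0.06222099)
dV = 410.9841 m/s = 0.4109841 km/s

0.4110 km/s


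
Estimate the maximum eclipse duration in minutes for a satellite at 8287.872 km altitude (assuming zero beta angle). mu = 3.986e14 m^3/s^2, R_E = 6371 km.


r = 14658.8720 km
T = 294.3817 min
Eclipse fraction = arcsin(R_E/r)/pi = arcsin(6371.0000/14658.8720)/pi
= arcsin(0.4346173)/pi = 0.1431164
Eclipse duration = 0.1431164 * 294.3817 = 42.1308 min

42.1308 minutes


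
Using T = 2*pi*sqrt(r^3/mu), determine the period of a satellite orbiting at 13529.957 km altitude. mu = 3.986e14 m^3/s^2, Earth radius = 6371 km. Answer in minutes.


r = 19900.9570 km = 1.9900957e+07 m
T = 2*pi*sqrt(r^3/mu) = 2*pi*sqrt(7.881736e+21 / 3.986e14)
T = 27939.7273 s = 465.6621 min

465.6621 minutes


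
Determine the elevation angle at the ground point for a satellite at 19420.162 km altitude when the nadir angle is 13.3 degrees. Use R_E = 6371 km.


r = R_E + alt = 25791.1620 km
Law of sines in the satellite / Earth-center / ground-point triangle:
  sin(nadir)/R_E = sin(90 + el)/r  =>  cos(el) = (r/R_E)*sin(nadir)
cos(el) = (25791.1620 / 6371.0000) * sin(13.3 deg) = 0.9312902
el = arccos(0.9312902) = 21.3632 deg
(Earth-central angle = 90 - nadir - el = 55.3368 deg)

21.3632 degrees


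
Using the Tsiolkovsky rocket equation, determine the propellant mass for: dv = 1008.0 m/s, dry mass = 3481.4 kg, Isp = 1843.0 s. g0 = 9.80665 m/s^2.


ve = Isp * g0 = 1843.0 * 9.80665 = 18073.655950 m/s
mass ratio = exp(dv/ve) = exp(1008.0/18073.655950) = 1.05735635
m_prop = m_dry * (mr - 1) = 3481.4 * (1.05735635 - 1)
m_prop = 199.6804 kg

199.6804 kg


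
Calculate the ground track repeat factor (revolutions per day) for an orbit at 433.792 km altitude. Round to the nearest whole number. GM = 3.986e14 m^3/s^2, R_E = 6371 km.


r = 6.804792e+06 m
T = 2*pi*sqrt(r^3/mu) = 5586.4190 s = 93.1070 min
revs/day = 1440 / 93.1070 = 15.4661
Rounded: 15 revolutions per day

15 revolutions per day


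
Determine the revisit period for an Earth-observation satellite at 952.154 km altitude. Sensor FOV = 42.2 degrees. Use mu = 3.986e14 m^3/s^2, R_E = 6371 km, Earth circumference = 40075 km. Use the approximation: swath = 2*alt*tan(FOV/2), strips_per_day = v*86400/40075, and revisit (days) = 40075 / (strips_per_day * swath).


swath = 2*952.154*tan(0.3682645) = 734.8113 km
v = sqrt(mu/r) = 7377.6757 m/s = 7.3777 km/s
strips/day = v*86400/40075 = 7.3777*86400/40075 = 15.9060
coverage/day = strips * swath = 15.9060 * 734.8113 = 11687.8762 km
revisit = 40075 / 11687.8762 = 3.4288 days

3.4288 days


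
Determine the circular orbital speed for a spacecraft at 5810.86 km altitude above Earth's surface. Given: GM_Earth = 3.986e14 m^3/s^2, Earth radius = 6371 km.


r = R_E + alt = 6371.0 + 5810.86 = 12181.8600 km = 1.218186e+07 m
v = sqrt(mu/r) = sqrt(3.986e14 / 1.218186e+07) = 5720.2083 m/s = 5.7202 km/s

5.7202 km/s


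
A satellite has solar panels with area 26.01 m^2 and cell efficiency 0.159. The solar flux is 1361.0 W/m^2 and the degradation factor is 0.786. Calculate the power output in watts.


P = area * eta * S * degradation
P = 26.01 * 0.159 * 1361.0 * 0.786
P = 4424.0309 W

4424.0309 W


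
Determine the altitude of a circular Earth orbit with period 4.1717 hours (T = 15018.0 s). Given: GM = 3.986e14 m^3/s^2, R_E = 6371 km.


T = 15018.0 s
r = (mu*T^2/(4*pi^2))^(1/3) = (3.986e14 * 15018.0^2 / (4*pi^2))^(1/3)
r = 1.3156305e+07 m = 13156.3046 km
alt = r - R_E = 13156.3046 - 6371 = 6785.3046 km

6785.3046 km


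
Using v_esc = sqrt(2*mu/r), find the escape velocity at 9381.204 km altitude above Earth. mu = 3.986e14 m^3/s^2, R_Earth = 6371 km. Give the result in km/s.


r = 6371.0 + 9381.204 = 15752.2040 km = 1.5752204e+07 m
v_esc = sqrt(2*mu/r) = sqrt(2*3.986e14 / 1.5752204e+07)
v_esc = 7113.9856 m/s = 7.1140 km/s

7.1140 km/s


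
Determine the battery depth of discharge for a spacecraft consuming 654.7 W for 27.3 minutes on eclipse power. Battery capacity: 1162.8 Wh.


E_used = P * t / 60 = 654.7 * 27.3 / 60 = 297.8885 Wh
DOD = E_used / E_total * 100 = 297.8885 / 1162.8 * 100
DOD = 25.6182 %

25.6182 %


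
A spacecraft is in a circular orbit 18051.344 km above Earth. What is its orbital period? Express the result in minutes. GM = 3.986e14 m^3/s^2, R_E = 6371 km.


r = 24422.3440 km = 2.4422344e+07 m
T = 2*pi*sqrt(r^3/mu) = 2*pi*sqrt(1.4566729e+22 / 3.986e14)
T = 37983.2601 s = 633.0543 min

633.0543 minutes


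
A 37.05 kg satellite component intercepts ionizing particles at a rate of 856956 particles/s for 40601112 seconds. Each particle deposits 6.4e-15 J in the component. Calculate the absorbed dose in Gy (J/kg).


Total energy deposited = rate * time * E_per
  = 856956 * 40601112 * 6.4e-15 = 0.2226775 J
Dose = E_total / mass = 0.2226775 / 37.05
Dose = 0.00601019 Gy

0.0060 Gy


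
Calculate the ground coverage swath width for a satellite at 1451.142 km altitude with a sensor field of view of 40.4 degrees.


FOV = 40.4 deg = 0.705113 rad
swath = 2 * alt * tan(FOV/2) = 2 * 1451.142 * tan(0.3525565)
swath = 2 * 1451.142 * 0.3679284
swath = 1067.8326 km

1067.8326 km


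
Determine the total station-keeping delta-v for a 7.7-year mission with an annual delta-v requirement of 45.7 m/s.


dV = rate * years = 45.7 * 7.7
dV = 351.8900 m/s

351.8900 m/s


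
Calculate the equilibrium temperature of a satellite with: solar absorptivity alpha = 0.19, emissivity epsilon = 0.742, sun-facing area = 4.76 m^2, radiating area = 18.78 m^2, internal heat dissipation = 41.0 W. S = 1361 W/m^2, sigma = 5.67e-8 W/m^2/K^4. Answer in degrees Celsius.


Numerator = alpha*S*A_sun + Q_int = 0.19*1361*4.76 + 41.0 = 1271.8884 W
Denominator = eps*sigma*A_rad = 0.742*5.67e-8*18.78 = 7.9010089e-07 W/K^4
T^4 = 1.6097797e+09 K^4
T = 200.3049 K = -72.8451 C

-72.8451 degrees Celsius


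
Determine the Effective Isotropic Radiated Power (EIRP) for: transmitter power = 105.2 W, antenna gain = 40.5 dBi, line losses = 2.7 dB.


Pt = 105.2 W = 20.2202 dBW
EIRP = Pt_dBW + Gt - losses = 20.2202 + 40.5 - 2.7 = 58.0202 dBW

58.0202 dBW


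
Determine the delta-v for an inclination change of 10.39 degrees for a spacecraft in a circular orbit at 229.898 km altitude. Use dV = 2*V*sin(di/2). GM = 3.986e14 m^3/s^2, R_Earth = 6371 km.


r = 6600.8980 km = 6.600898e+06 m
V = sqrt(mu/r) = 7770.8251 m/s
di = 10.39 deg = 0.1813397 rad
dV = 2*V*sin(di/2) = 2*7770.8251*sin(0.09066985)
dV = 1407.2292 m/s = 1.4072 km/s

1.4072 km/s


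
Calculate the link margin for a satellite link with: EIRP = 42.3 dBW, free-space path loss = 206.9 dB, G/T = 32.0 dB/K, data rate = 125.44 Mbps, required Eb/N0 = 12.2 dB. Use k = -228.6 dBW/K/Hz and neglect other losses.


C/N0 = EIRP - FSPL + G/T - k = 42.3 - 206.9 + 32.0 - (-228.6)
C/N0 = 96.0000 dB-Hz
R_b = 125.44 Mbps = 1.2544e+08 bps -> 10*log10(R_b) = 80.9844 dB-Hz
Eb/N0 = C/N0 - 10*log10(R_b) = 96.0000 - 80.9844 = 15.0156 dB
Margin = Eb/N0 - Eb/N0_req = 15.0156 - 12.2 = 2.8156 dB (link closes)

2.8156 dB


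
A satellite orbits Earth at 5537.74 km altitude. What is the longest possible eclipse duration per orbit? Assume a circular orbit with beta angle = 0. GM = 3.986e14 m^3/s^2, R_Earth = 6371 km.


r = 11908.7400 km
T = 215.5553 min
Eclipse fraction = arcsin(R_E/r)/pi = arcsin(6371.0000/11908.7400)/pi
= arcsin(0.5349852)/pi = 0.1796828
Eclipse duration = 0.1796828 * 215.5553 = 38.7316 min

38.7316 minutes


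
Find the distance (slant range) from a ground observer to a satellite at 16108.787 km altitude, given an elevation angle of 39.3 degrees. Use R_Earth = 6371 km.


h = 16108.787 km, el = 39.3 deg
d = -R_E*sin(el) + sqrt((R_E*sin(el))^2 + 2*R_E*h + h^2)
d = -6371.0000*sin(0.6859144) + sqrt((6371.0000*0.6333809)^2 + 2*6371.0000*16108.787 + 16108.787^2)
d = 17897.2311 km

17897.2311 km


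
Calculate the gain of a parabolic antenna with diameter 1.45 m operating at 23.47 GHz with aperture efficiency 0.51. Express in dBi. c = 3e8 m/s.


lambda = c/f = 3e8 / 2.347e+10 = 0.01278228 m
G = eta*(pi*D/lambda)^2 = 0.51*(pi*1.45/0.01278228)^2
G = 64772.3413 (linear)
G = 10*log10(64772.3413) = 48.1139 dBi

48.1139 dBi


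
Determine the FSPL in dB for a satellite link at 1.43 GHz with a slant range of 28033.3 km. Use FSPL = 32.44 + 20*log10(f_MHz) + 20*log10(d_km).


f = 1.43 GHz = 1430.0000 MHz
d = 28033.3 km
FSPL = 32.44 + 20*log10(1430.0000) + 20*log10(28033.3)
FSPL = 32.44 + 63.1067 + 88.9535
FSPL = 184.5002 dB

184.5002 dB


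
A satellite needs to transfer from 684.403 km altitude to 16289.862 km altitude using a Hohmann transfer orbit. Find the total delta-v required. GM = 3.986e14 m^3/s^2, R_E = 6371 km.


r1 = 7055.4030 km = 7.055403e+06 m
r2 = 22660.8620 km = 2.2660862e+07 m
dv1 = sqrt(mu/r1)*(sqrt(2*r2/(r1+r2)) - 1) = 1766.1132 m/s
dv2 = sqrt(mu/r2)*(1 - sqrt(2*r1/(r1+r2))) = 1303.9436 m/s
total dv = |dv1| + |dv2| = 1766.1132 + 1303.9436 = 3070.0568 m/s = 3.0701 km/s

3.0701 km/s


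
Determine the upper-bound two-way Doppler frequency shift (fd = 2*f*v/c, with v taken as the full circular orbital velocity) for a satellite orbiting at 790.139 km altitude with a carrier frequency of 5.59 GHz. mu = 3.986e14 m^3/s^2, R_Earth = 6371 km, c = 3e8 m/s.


r = 7.161139e+06 m
v = sqrt(mu/r) = 7460.6660 m/s (worst-case radial velocity)
f = 5.59 GHz = 5.59e+09 Hz
fd = 2*f*v/c = 2*5.59e+09*7460.6660/3.0e+08
fd = 278034.1513 Hz

278034.1513 Hz


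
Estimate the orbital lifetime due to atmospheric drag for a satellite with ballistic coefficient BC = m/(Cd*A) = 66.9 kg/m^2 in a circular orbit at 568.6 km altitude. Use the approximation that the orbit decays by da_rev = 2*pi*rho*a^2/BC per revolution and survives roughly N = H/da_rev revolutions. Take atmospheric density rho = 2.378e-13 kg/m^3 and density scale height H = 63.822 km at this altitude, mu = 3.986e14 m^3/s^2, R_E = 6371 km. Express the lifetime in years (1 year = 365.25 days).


a = R_E + alt = 6939.6000 km = 6.9396e+06 m
da_rev = 2*pi*rho*a^2/BC = 2*pi*2.378e-13*(6.9396e+06)^2/66.9 = 1.075560 m per revolution
N = H/da_rev = 63822.0000 m / 1.075560 m = 59338.4137 revolutions
P = 2*pi*sqrt(a^3/mu) = 5753.2451 s
lifetime = N*P = 59338.4137 * 5753.2451 = 3.4138844e+08 s = 3951.2551 days
years = 3951.2551 / 365.25 = 10.8179 years

10.8179 years


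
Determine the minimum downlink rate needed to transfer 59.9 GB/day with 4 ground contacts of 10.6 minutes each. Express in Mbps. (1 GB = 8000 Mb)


total contact time = 4 * 10.6 * 60 = 2544.0000 s
data = 59.9 GB = 479200.0000 Mb
rate = 479200.0000 / 2544.0000 = 188.3648 Mbps

188.3648 Mbps


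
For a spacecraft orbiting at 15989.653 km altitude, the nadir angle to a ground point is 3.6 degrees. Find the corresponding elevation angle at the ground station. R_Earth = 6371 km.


r = R_E + alt = 22360.6530 km
Law of sines in the satellite / Earth-center / ground-point triangle:
  sin(nadir)/R_E = sin(90 + el)/r  =>  cos(el) = (r/R_E)*sin(nadir)
cos(el) = (22360.6530 / 6371.0000) * sin(3.6 deg) = 0.2203794
el = arccos(0.2203794) = 77.2687 deg
(Earth-central angle = 90 - nadir - el = 9.1313 deg)

77.2687 degrees


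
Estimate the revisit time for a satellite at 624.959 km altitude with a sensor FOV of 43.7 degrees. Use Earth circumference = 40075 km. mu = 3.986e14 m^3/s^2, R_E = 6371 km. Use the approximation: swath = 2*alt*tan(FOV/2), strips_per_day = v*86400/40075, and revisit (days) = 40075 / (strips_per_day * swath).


swath = 2*624.959*tan(0.3813544) = 501.1972 km
v = sqrt(mu/r) = 7548.2282 m/s = 7.5482 km/s
strips/day = v*86400/40075 = 7.5482*86400/40075 = 16.2737
coverage/day = strips * swath = 16.2737 * 501.1972 = 8156.3132 km
revisit = 40075 / 8156.3132 = 4.9134 days

4.9134 days


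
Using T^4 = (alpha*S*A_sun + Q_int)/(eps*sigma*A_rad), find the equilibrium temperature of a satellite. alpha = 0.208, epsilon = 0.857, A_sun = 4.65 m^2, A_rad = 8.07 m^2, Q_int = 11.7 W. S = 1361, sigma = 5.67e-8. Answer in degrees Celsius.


Numerator = alpha*S*A_sun + Q_int = 0.208*1361*4.65 + 11.7 = 1328.0592 W
Denominator = eps*sigma*A_rad = 0.857*5.67e-8*8.07 = 3.9213663e-07 W/K^4
T^4 = 3.3867257e+09 K^4
T = 241.2376 K = -31.9124 C

-31.9124 degrees Celsius


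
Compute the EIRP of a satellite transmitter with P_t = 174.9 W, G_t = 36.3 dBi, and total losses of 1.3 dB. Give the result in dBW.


Pt = 174.9 W = 22.4279 dBW
EIRP = Pt_dBW + Gt - losses = 22.4279 + 36.3 - 1.3 = 57.4279 dBW

57.4279 dBW


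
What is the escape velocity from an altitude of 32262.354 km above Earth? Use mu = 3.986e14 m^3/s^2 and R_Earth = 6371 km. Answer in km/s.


r = 6371.0 + 32262.354 = 38633.3540 km = 3.8633354e+07 m
v_esc = sqrt(2*mu/r) = sqrt(2*3.986e14 / 3.8633354e+07)
v_esc = 4542.5785 m/s = 4.5426 km/s

4.5426 km/s


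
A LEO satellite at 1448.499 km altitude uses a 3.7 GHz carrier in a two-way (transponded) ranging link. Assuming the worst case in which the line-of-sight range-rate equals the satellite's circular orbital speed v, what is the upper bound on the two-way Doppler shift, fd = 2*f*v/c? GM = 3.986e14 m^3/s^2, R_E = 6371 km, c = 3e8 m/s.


r = 7.819499e+06 m
v = sqrt(mu/r) = 7139.6872 m/s (worst-case radial velocity)
f = 3.7 GHz = 3.7e+09 Hz
fd = 2*f*v/c = 2*3.7e+09*7139.6872/3.0e+08
fd = 176112.2834 Hz

176112.2834 Hz


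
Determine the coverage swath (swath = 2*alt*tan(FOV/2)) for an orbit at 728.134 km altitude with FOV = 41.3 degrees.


FOV = 41.3 deg = 0.720821 rad
swath = 2 * alt * tan(FOV/2) = 2 * 728.134 * tan(0.3604105)
swath = 2 * 728.134 * 0.3768716
swath = 548.8260 km

548.8260 km


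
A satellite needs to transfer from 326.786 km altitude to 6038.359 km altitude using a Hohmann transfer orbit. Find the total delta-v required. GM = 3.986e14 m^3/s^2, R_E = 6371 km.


r1 = 6697.7860 km = 6.697786e+06 m
r2 = 12409.3590 km = 1.2409359e+07 m
dv1 = sqrt(mu/r1)*(sqrt(2*r2/(r1+r2)) - 1) = 1077.7286 m/s
dv2 = sqrt(mu/r2)*(1 - sqrt(2*r1/(r1+r2))) = 922.0895 m/s
total dv = |dv1| + |dv2| = 1077.7286 + 922.0895 = 1999.8181 m/s = 1.9998 km/s

1.9998 km/s


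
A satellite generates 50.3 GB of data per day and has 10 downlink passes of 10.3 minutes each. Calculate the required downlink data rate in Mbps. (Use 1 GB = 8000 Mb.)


total contact time = 10 * 10.3 * 60 = 6180.0000 s
data = 50.3 GB = 402400.0000 Mb
rate = 402400.0000 / 6180.0000 = 65.1133 Mbps

65.1133 Mbps


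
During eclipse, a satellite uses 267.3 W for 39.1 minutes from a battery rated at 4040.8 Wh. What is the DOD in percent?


E_used = P * t / 60 = 267.3 * 39.1 / 60 = 174.1905 Wh
DOD = E_used / E_total * 100 = 174.1905 / 4040.8 * 100
DOD = 4.3108 %

4.3108 %


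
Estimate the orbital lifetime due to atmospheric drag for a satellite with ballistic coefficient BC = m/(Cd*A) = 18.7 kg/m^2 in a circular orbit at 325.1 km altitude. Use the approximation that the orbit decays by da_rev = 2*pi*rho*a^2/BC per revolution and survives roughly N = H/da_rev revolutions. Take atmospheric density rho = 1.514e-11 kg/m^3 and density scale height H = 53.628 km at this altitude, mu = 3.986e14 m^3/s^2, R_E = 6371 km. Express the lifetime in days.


a = R_E + alt = 6696.1000 km = 6.6961e+06 m
da_rev = 2*pi*rho*a^2/BC = 2*pi*1.514e-11*(6.6961e+06)^2/18.7 = 228.090921 m per revolution
N = H/da_rev = 53628.0000 m / 228.090921 m = 235.1168 revolutions
P = 2*pi*sqrt(a^3/mu) = 5453.1082 s
lifetime = N*P = 235.1168 * 5453.1082 = 1.2821172e+06 s = 14.8393 days

14.8393 days


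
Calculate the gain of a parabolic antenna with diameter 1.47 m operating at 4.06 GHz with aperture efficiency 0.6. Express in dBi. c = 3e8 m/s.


lambda = c/f = 3e8 / 4.06e+09 = 0.07389163 m
G = eta*(pi*D/lambda)^2 = 0.6*(pi*1.47/0.07389163)^2
G = 2343.6633 (linear)
G = 10*log10(2343.6633) = 33.6990 dBi

33.6990 dBi


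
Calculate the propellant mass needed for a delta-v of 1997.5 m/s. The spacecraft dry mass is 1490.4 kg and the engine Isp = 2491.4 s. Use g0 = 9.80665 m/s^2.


ve = Isp * g0 = 2491.4 * 9.80665 = 24432.287810 m/s
mass ratio = exp(dv/ve) = exp(1997.5/24432.287810) = 1.08519161
m_prop = m_dry * (mr - 1) = 1490.4 * (1.08519161 - 1)
m_prop = 126.9696 kg

126.9696 kg


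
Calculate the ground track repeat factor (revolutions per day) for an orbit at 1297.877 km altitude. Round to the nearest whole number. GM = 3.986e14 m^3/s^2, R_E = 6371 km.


r = 7.668877e+06 m
T = 2*pi*sqrt(r^3/mu) = 6683.5758 s = 111.3929 min
revs/day = 1440 / 111.3929 = 12.9272
Rounded: 13 revolutions per day

13 revolutions per day


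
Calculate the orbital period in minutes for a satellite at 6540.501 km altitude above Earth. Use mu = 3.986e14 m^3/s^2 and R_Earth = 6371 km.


r = 12911.5010 km = 1.2911501e+07 m
T = 2*pi*sqrt(r^3/mu) = 2*pi*sqrt(2.1524358e+21 / 3.986e14)
T = 14600.7889 s = 243.3465 min

243.3465 minutes


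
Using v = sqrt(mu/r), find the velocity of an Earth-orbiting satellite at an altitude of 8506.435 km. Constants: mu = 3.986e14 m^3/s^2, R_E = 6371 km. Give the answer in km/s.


r = R_E + alt = 6371.0 + 8506.435 = 14877.4350 km = 1.4877435e+07 m
v = sqrt(mu/r) = sqrt(3.986e14 / 1.4877435e+07) = 5176.1233 m/s = 5.1761 km/s

5.1761 km/s


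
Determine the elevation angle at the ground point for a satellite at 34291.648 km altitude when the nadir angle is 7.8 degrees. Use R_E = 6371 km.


r = R_E + alt = 40662.6480 km
Law of sines in the satellite / Earth-center / ground-point triangle:
  sin(nadir)/R_E = sin(90 + el)/r  =>  cos(el) = (r/R_E)*sin(nadir)
cos(el) = (40662.6480 / 6371.0000) * sin(7.8 deg) = 0.8661991
el = arccos(0.8661991) = 29.9801 deg
(Earth-central angle = 90 - nadir - el = 52.2199 deg)

29.9801 degrees


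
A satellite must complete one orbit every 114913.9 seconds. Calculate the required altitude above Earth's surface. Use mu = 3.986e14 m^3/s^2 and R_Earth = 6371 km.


T = 114913.9 s
r = (mu*T^2/(4*pi^2))^(1/3) = (3.986e14 * 114913.9^2 / (4*pi^2))^(1/3)
r = 5.1086666e+07 m = 51086.6661 km
alt = r - R_E = 51086.6661 - 6371 = 44715.6661 km

44715.6661 km


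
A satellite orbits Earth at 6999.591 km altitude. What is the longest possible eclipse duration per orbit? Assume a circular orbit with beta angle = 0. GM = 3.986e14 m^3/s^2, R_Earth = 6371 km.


r = 13370.5910 km
T = 256.4401 min
Eclipse fraction = arcsin(R_E/r)/pi = arcsin(6371.0000/13370.5910)/pi
= arcsin(0.4764935)/pi = 0.1580924
Eclipse duration = 0.1580924 * 256.4401 = 40.5412 min

40.5412 minutes


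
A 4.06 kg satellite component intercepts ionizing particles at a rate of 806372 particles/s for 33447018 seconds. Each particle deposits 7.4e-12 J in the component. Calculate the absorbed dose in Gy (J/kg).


Total energy deposited = rate * time * E_per
  = 806372 * 33447018 * 7.4e-12 = 199.5835 J
Dose = E_total / mass = 199.5835 / 4.06
Dose = 49.1585 Gy

49.1585 Gy


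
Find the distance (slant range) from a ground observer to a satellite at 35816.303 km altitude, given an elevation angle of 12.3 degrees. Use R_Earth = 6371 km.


h = 35816.303 km, el = 12.3 deg
d = -R_E*sin(el) + sqrt((R_E*sin(el))^2 + 2*R_E*h + h^2)
d = -6371.0000*sin(0.2146755) + sqrt((6371.0000*0.2130304)^2 + 2*6371.0000*35816.303 + 35816.303^2)
d = 40368.3263 km

40368.3263 km


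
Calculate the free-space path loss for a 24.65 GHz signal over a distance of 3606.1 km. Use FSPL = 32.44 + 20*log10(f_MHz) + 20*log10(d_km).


f = 24.65 GHz = 24650.0000 MHz
d = 3606.1 km
FSPL = 32.44 + 20*log10(24650.0000) + 20*log10(3606.1)
FSPL = 32.44 + 87.8363 + 71.1408
FSPL = 191.4171 dB

191.4171 dB


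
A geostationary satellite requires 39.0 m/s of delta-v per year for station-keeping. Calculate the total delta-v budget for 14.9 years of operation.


dV = rate * years = 39.0 * 14.9
dV = 581.1000 m/s

581.1000 m/s


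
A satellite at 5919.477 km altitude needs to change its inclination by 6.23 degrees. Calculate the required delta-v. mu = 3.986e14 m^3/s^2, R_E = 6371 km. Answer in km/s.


r = 12290.4770 km = 1.2290477e+07 m
V = sqrt(mu/r) = 5694.8761 m/s
di = 6.23 deg = 0.108734 rad
dV = 2*V*sin(di/2) = 2*5694.8761*sin(0.05436701)
dV = 618.9217 m/s = 0.6189217 km/s

0.6189 km/s


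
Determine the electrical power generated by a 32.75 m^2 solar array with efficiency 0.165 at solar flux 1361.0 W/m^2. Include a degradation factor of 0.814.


P = area * eta * S * degradation
P = 32.75 * 0.165 * 1361.0 * 0.814
P = 5986.5661 W

5986.5661 W


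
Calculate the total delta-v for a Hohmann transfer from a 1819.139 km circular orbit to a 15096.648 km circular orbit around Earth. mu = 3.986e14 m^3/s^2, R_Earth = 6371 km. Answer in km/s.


r1 = 8190.1390 km = 8.190139e+06 m
r2 = 21467.6480 km = 2.1467648e+07 m
dv1 = sqrt(mu/r1)*(sqrt(2*r2/(r1+r2)) - 1) = 1417.5779 m/s
dv2 = sqrt(mu/r2)*(1 - sqrt(2*r1/(r1+r2))) = 1106.6575 m/s
total dv = |dv1| + |dv2| = 1417.5779 + 1106.6575 = 2524.2353 m/s = 2.5242 km/s

2.5242 km/s


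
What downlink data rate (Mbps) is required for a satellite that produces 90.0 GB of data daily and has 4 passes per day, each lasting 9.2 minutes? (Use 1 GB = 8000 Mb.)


total contact time = 4 * 9.2 * 60 = 2208.0000 s
data = 90.0 GB = 720000.0000 Mb
rate = 720000.0000 / 2208.0000 = 326.0870 Mbps

326.0870 Mbps


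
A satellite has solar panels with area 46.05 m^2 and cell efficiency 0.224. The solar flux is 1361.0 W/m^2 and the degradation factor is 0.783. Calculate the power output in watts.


P = area * eta * S * degradation
P = 46.05 * 0.224 * 1361.0 * 0.783
P = 10992.5270 W

10992.5270 W


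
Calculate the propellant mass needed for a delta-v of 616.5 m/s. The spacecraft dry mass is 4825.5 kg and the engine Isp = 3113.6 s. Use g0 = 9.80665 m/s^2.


ve = Isp * g0 = 3113.6 * 9.80665 = 30533.985440 m/s
mass ratio = exp(dv/ve) = exp(616.5/30533.985440) = 1.02039583
m_prop = m_dry * (mr - 1) = 4825.5 * (1.02039583 - 1)
m_prop = 98.4201 kg

98.4201 kg


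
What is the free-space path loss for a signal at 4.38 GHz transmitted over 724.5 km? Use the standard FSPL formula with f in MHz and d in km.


f = 4.38 GHz = 4380.0000 MHz
d = 724.5 km
FSPL = 32.44 + 20*log10(4380.0000) + 20*log10(724.5)
FSPL = 32.44 + 72.8295 + 57.2008
FSPL = 162.4703 dB

162.4703 dB


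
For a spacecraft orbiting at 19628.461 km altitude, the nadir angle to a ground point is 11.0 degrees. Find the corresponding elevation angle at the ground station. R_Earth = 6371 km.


r = R_E + alt = 25999.4610 km
Law of sines in the satellite / Earth-center / ground-point triangle:
  sin(nadir)/R_E = sin(90 + el)/r  =>  cos(el) = (r/R_E)*sin(nadir)
cos(el) = (25999.4610 / 6371.0000) * sin(11.0 deg) = 0.7786738
el = arccos(0.7786738) = 38.8607 deg
(Earth-central angle = 90 - nadir - el = 40.1393 deg)

38.8607 degrees


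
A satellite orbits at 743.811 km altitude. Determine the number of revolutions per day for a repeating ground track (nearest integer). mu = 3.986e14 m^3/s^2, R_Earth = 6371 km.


r = 7.114811e+06 m
T = 2*pi*sqrt(r^3/mu) = 5972.5016 s = 99.5417 min
revs/day = 1440 / 99.5417 = 14.4663
Rounded: 14 revolutions per day

14 revolutions per day


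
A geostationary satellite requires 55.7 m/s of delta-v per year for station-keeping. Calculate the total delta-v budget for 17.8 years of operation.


dV = rate * years = 55.7 * 17.8
dV = 991.4600 m/s

991.4600 m/s


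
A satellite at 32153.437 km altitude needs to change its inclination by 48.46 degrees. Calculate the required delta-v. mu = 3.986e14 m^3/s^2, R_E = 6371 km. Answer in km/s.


r = 38524.4370 km = 3.8524437e+07 m
V = sqrt(mu/r) = 3216.6255 m/s
di = 48.46 deg = 0.8457866 rad
dV = 2*V*sin(di/2) = 2*3216.6255*sin(0.4228933)
dV = 2640.2098 m/s = 2.6402 km/s

2.6402 km/s
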